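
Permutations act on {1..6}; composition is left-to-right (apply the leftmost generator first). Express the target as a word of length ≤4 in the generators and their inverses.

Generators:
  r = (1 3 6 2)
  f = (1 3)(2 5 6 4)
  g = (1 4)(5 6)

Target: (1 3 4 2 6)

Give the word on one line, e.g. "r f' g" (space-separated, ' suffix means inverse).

f g'

  after f: (1 3)(2 5 6 4)
  after g': (1 3 4 2 6)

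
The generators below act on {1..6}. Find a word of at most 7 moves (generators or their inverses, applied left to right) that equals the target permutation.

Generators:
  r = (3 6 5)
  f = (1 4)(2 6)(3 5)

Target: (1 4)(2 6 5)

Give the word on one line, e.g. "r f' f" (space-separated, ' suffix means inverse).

  after r': (3 5 6)
  after f: (1 4)(2 6 5)
  after r: (1 4)(2 5)(3 6)
  after r: (1 4)(2 3 5)
  after r: (1 4)(2 6 5)

r' f r r r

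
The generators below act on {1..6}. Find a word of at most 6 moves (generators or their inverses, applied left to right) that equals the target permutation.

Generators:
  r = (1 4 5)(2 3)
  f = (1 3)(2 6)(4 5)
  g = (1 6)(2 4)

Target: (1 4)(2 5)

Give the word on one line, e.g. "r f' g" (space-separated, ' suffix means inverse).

  after f': (1 3)(2 6)(4 5)
  after r': (1 2 6 3 5)
  after g: (1 4 2)(3 5 6)
  after r: (1 5 6 2 4 3)
  after f: (1 4)(2 5)

f' r' g r f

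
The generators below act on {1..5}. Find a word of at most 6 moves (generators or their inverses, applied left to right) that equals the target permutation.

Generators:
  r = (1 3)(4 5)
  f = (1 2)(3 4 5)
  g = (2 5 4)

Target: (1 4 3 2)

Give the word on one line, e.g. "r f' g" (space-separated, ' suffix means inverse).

  after g: (2 5 4)
  after r': (1 3)(2 4)
  after f': (1 5 4)(2 3)
  after r': (1 4 3 2)

g r' f' r'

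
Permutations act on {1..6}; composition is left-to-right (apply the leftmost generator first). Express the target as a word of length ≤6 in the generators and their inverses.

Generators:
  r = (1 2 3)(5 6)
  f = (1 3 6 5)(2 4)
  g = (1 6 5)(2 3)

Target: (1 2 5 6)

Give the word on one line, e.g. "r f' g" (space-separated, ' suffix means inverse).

r' r' r' r' g'

  after r': (1 3 2)(5 6)
  after r': (1 2 3)
  after r': (5 6)
  after r': (1 3 2)
  after g': (1 2 5 6)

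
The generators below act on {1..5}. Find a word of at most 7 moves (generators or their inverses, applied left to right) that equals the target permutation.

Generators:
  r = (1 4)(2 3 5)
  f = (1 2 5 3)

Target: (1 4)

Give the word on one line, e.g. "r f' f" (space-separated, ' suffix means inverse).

r' f' r r f'

  after r': (1 4)(2 5 3)
  after f': (1 4 3)
  after r: (2 3 4 5)
  after r: (1 4 2 5 3)
  after f': (1 4)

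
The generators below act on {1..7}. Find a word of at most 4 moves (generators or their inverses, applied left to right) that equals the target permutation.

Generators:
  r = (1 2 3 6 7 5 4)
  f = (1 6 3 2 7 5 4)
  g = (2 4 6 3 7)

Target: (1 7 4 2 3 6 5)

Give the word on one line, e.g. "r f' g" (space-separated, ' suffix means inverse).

  after f': (1 4 5 7 2 3 6)
  after r': (1 5 6 4 7)
  after f': (1 7 4 2 3 6 5)

f' r' f'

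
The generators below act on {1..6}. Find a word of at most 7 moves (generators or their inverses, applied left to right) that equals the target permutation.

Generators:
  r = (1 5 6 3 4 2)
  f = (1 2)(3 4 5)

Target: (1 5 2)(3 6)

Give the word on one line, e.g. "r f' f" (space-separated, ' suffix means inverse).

  after r: (1 5 6 3 4 2)
  after f': (1 4)(5 6)
  after r: (1 2)(3 4 5)
  after f: (3 5 4)
  after r: (1 5 2)(3 6)

r f' r f r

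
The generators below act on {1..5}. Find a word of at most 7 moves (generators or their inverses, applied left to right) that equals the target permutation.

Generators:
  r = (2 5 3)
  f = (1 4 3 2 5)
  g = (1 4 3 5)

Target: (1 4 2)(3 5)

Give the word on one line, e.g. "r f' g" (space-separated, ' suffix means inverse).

r g' g' g' r

  after r: (2 5 3)
  after g': (1 5 4)(2 3)
  after g': (1 3 2 4 5)
  after g': (1 4 3 2)
  after r: (1 4 2)(3 5)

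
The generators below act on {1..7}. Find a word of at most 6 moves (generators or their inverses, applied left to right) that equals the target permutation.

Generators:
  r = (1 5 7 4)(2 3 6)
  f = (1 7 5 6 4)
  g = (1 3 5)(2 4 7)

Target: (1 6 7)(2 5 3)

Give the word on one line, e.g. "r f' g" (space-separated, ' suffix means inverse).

f g' f' g'

  after f: (1 7 5 6 4)
  after g': (1 4 5 6 2 7 3)
  after f': (1 6 2)(3 4 7)
  after g': (1 6 7)(2 5 3)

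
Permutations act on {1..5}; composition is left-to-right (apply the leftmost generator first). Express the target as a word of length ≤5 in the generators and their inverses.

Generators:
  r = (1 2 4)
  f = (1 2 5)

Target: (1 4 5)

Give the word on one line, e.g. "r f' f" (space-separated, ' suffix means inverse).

f' r' f' r f

  after f': (1 5 2)
  after r': (1 5)(2 4)
  after f': (1 2 4)
  after r: (1 4 2)
  after f: (1 4 5)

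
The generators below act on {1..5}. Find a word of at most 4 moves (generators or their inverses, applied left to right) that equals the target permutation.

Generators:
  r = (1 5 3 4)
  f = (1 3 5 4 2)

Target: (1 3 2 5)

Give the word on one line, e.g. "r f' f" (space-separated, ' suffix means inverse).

  after f: (1 3 5 4 2)
  after r': (1 5 3)(2 4)
  after f': (1 3 2 5)

f r' f'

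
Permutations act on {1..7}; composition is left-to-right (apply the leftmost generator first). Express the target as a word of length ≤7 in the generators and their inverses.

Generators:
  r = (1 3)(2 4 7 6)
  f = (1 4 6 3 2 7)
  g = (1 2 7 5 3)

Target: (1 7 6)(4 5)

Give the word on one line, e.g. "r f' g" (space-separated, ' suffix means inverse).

g' g' r' f' g'

  after g': (1 3 5 7 2)
  after g': (1 5 2 3 7)
  after r': (1 5 6 7 3 4 2)
  after f': (1 5 4 3)(2 7 6)
  after g': (1 7 6)(4 5)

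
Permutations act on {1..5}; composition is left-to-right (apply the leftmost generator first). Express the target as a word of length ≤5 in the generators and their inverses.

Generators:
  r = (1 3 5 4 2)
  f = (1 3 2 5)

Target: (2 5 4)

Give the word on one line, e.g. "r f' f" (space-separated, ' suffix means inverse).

f' r' f'

  after f': (1 5 2 3)
  after r': (1 3 2)(4 5)
  after f': (2 5 4)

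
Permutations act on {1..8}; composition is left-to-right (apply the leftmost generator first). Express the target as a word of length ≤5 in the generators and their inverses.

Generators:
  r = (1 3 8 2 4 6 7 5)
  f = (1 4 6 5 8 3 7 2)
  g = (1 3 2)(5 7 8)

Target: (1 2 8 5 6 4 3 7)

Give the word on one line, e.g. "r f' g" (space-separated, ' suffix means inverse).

g r' g g

  after g: (1 3 2)(5 7 8)
  after r': (2 5 6 4)(3 8 7)
  after g: (1 3 5 6 4)(2 7)
  after g: (1 2 8 5 6 4 3 7)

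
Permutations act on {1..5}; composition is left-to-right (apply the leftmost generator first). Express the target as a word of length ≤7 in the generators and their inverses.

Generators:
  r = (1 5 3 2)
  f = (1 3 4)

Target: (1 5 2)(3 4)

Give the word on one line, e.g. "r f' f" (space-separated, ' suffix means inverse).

  after r': (1 2 3 5)
  after f': (1 2)(3 5 4)
  after r': (1 3)(4 5)
  after f': (3 4 5)
  after r: (1 5 2)(3 4)

r' f' r' f' r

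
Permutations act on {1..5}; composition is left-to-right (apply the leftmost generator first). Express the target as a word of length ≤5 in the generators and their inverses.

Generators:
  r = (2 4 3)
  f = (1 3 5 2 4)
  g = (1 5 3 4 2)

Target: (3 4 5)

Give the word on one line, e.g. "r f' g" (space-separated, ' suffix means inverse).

g' r g g

  after g': (1 2 4 3 5)
  after r: (1 4 2 3 5)
  after g: (1 2 4)
  after g: (3 4 5)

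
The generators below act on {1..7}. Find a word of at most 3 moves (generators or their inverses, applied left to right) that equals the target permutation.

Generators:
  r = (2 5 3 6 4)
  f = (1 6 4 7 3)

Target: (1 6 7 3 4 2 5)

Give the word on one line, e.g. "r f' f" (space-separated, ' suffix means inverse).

r f

  after r: (2 5 3 6 4)
  after f: (1 6 7 3 4 2 5)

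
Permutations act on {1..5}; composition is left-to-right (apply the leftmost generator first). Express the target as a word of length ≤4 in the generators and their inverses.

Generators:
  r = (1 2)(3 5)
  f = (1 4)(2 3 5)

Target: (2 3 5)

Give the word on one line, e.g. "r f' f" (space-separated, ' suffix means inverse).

f' f' r r

  after f': (1 4)(2 5 3)
  after f': (2 3 5)
  after r: (1 2 5)
  after r: (2 3 5)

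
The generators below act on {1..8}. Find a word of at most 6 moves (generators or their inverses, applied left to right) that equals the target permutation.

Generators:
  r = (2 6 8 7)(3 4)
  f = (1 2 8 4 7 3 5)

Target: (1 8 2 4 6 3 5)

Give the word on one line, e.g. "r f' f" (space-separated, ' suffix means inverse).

  after r': (2 7 8 6)(3 4)
  after r': (2 8)(6 7)
  after f: (1 2 4 7 6 3 5)
  after r': (1 7 2 3 5)(4 8 6)
  after r': (1 8 2 4 6 3 5)

r' r' f r' r'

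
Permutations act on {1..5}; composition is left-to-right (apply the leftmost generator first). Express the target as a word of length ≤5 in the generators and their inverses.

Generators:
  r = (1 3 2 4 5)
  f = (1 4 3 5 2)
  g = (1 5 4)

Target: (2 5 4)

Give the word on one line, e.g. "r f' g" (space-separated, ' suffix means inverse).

  after f': (1 2 5 3 4)
  after f': (1 5 4 2 3)
  after f': (1 3 2 4 5)
  after g: (1 3 2)
  after r': (2 5 4)

f' f' f' g r'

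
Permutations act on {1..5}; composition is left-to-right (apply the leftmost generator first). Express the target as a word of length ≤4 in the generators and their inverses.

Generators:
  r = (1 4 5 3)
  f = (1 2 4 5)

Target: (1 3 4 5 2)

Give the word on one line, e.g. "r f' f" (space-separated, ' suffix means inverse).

  after r': (1 3 5 4)
  after r': (1 5)(3 4)
  after f: (2 4 3 5)
  after r': (1 3 4 5 2)

r' r' f r'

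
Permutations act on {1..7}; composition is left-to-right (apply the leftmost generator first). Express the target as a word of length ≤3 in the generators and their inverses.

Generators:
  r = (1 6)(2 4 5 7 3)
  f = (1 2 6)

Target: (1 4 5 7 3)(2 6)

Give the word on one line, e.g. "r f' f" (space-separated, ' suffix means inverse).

  after f: (1 2 6)
  after r: (1 4 5 7 3 2)
  after f': (1 4 5 7 3)(2 6)

f r f'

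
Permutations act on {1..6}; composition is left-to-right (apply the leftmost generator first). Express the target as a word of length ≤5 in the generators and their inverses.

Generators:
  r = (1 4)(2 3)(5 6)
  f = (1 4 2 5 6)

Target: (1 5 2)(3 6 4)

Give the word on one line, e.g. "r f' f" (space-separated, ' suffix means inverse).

  after f': (1 6 5 2 4)
  after r': (1 5 3 2)
  after f: (1 6)(2 4)(3 5)
  after r: (1 5 2)(3 6 4)

f' r' f r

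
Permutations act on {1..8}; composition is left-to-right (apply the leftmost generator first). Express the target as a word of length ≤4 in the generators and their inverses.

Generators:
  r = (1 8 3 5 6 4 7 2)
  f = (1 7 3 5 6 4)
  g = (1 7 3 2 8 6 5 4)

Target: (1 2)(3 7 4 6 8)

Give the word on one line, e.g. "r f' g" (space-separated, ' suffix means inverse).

  after g: (1 7 3 2 8 6 5 4)
  after f': (2 8 5 6 3)
  after r': (1 2)(3 7 4 6 8)

g f' r'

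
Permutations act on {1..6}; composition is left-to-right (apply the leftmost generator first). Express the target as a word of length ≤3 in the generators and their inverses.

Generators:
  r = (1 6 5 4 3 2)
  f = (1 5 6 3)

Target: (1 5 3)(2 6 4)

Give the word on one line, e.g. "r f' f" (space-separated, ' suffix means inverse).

  after r: (1 6 5 4 3 2)
  after r: (1 5 3)(2 6 4)

r r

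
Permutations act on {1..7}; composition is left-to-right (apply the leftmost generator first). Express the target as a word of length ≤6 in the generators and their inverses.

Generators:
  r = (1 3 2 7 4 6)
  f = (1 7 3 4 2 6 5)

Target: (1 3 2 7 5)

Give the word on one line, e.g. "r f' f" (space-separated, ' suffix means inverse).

  after r: (1 3 2 7 4 6)
  after r: (1 2 4)(3 7 6)
  after r: (1 7)(2 6)(3 4)
  after f': (4 7 5 6)
  after r: (1 3 2 7 5)

r r r f' r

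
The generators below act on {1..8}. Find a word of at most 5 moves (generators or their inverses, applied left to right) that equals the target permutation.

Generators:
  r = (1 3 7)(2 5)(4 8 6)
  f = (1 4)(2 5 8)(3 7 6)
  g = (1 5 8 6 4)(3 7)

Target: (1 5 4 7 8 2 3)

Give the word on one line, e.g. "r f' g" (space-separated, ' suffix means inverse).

  after g: (1 5 8 6 4)(3 7)
  after r': (1 2 5 4 7)
  after g': (1 2)(3 7 4)(5 6 8)
  after r: (1 5 4 7 8 2 3)

g r' g' r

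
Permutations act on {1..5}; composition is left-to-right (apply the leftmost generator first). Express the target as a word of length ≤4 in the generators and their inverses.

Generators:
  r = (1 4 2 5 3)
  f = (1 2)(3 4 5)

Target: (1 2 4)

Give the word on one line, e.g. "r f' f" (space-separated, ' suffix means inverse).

  after f': (1 2)(3 5 4)
  after r': (1 4 5)(2 3)
  after r': (2 5 3 4)
  after f': (1 2 4)

f' r' r' f'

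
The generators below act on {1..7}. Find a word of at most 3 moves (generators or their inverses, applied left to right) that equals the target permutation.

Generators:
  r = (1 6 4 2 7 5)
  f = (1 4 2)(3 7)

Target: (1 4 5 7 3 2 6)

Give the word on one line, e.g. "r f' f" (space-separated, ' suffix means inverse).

  after f': (1 2 4)(3 7)
  after r': (1 4 5 7 3 2 6)

f' r'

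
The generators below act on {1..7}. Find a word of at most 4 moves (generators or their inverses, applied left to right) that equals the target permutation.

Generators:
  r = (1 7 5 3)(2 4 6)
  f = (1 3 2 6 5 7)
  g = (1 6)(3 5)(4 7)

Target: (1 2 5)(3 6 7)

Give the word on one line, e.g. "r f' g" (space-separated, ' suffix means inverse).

  after f: (1 3 2 6 5 7)
  after f: (1 2 5)(3 6 7)

f f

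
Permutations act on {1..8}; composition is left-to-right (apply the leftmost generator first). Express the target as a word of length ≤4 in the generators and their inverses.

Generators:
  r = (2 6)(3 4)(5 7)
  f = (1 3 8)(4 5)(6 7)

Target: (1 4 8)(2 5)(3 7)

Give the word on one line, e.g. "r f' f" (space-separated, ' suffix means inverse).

  after r: (2 6)(3 4)(5 7)
  after f: (1 3 5 6 2 7 4 8)
  after r: (1 4 8)(2 5)(3 7)

r f r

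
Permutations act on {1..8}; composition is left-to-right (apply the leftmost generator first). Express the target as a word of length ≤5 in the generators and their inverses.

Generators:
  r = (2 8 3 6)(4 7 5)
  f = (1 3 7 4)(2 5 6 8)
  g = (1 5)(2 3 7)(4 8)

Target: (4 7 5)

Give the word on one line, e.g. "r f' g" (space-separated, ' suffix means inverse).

f' g g f

  after f': (1 4 7 3)(2 8 6 5)
  after g: (1 8 6)(2 4)(3 5)
  after g: (1 4 3)(2 8 6 5 7)
  after f: (4 7 5)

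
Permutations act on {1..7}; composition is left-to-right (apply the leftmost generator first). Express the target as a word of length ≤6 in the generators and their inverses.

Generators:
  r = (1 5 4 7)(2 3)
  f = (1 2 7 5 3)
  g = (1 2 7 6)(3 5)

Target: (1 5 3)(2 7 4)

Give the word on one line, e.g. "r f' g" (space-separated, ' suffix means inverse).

  after r: (1 5 4 7)(2 3)
  after r: (1 4)(5 7)
  after f': (1 4 3 5 2)
  after r': (1 5 3)(2 7 4)

r r f' r'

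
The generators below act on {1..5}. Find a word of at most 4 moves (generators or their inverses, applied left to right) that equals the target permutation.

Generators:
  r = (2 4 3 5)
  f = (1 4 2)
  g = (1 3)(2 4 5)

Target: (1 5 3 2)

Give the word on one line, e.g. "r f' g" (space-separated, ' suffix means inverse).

  after f': (1 2 4)
  after r': (1 5 3 4)
  after f: (1 5 3 2)

f' r' f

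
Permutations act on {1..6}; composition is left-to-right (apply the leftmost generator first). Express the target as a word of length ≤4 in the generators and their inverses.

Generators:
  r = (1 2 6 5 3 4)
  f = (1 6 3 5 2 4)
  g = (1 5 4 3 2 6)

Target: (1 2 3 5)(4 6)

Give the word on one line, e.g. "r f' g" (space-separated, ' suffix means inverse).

  after r': (1 4 3 5 6 2)
  after g: (1 3 4 2 5)
  after r': (1 5 4)(2 6)
  after f: (1 2 3 5)(4 6)

r' g r' f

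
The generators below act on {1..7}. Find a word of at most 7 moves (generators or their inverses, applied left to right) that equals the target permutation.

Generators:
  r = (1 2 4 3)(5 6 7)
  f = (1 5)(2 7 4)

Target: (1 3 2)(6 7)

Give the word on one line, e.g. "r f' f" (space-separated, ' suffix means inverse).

  after f': (1 5)(2 4 7)
  after r': (1 7)(3 4 6 5)
  after f: (1 4 6)(2 7 5 3)
  after r: (1 3 4 7 6 2 5)
  after f: (1 3 2)(6 7)

f' r' f r f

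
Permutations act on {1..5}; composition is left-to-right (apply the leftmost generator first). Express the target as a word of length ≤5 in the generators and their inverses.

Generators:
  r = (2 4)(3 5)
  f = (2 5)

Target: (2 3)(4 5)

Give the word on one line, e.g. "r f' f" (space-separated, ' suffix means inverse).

  after r': (2 4)(3 5)
  after f': (2 4 5 3)
  after r': (3 4)
  after f: (2 5)(3 4)
  after r: (2 3)(4 5)

r' f' r' f r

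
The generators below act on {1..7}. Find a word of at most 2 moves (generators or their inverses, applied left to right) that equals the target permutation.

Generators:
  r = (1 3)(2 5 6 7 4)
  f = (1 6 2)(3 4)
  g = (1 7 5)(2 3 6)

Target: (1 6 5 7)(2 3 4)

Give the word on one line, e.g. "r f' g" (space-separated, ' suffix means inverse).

  after f': (1 2 6)(3 4)
  after g': (1 6 5 7)(2 3 4)

f' g'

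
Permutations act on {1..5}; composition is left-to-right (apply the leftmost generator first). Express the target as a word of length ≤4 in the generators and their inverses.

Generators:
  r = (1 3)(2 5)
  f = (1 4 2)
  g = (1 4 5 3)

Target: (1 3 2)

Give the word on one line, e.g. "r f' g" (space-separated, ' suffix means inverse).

g' f' r' g'

  after g': (1 3 5 4)
  after f': (1 3 5)(2 4)
  after r': (2 4 5 3)
  after g': (1 3 2)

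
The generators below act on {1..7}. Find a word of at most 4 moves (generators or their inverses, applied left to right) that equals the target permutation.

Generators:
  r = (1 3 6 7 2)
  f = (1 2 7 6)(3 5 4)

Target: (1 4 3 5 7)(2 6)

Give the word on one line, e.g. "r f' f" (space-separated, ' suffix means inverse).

  after f': (1 6 7 2)(3 4 5)
  after r': (1 3 4 5)
  after f: (1 5 2 7 6)
  after f: (1 4 3 5 7)(2 6)

f' r' f f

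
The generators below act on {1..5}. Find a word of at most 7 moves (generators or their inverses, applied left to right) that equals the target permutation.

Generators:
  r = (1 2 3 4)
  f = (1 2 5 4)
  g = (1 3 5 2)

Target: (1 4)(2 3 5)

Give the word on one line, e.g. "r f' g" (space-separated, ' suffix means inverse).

  after g: (1 3 5 2)
  after r': (1 2 4 3 5)
  after g': (1 5 2 4)
  after r': (1 5)(2 3)
  after f: (1 4)(2 3 5)

g r' g' r' f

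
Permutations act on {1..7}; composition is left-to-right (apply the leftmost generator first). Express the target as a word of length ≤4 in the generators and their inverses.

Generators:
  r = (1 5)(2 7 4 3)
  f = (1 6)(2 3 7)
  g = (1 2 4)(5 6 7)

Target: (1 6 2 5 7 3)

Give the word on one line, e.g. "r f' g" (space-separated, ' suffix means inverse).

  after r': (1 5)(2 3 4 7)
  after f: (1 5 6)(2 7 3 4)
  after g': (1 7 3 2 6 4)
  after g': (1 6 2 5 7 3)

r' f g' g'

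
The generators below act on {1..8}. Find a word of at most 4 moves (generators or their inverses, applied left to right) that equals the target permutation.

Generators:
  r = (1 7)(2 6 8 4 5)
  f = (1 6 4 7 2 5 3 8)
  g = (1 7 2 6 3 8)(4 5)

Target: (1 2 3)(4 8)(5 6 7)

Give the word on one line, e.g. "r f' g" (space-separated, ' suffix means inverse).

r' r' g f

  after r': (1 7)(2 5 4 8 6)
  after r': (2 4 6 5 8)
  after g: (1 7 2 5)(3 8 6 4)
  after f: (1 2 3)(4 8)(5 6 7)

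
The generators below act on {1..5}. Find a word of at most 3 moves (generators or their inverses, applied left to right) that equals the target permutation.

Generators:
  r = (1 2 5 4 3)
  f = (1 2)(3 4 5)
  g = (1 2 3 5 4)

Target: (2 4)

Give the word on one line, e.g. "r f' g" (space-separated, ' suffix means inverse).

g f

  after g: (1 2 3 5 4)
  after f: (2 4)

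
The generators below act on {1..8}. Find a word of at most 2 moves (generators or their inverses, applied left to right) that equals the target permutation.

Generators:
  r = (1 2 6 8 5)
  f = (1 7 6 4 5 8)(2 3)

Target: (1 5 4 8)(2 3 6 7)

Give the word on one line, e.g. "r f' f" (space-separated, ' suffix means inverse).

  after f': (1 8 5 4 6 7)(2 3)
  after r: (1 5 4 8)(2 3 6 7)

f' r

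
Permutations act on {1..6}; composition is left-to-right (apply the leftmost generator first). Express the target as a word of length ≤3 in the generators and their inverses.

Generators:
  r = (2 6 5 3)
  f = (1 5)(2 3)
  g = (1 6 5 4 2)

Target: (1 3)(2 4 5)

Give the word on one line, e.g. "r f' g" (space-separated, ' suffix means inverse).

f r g'

  after f: (1 5)(2 3)
  after r: (1 3 6 5)
  after g': (1 3)(2 4 5)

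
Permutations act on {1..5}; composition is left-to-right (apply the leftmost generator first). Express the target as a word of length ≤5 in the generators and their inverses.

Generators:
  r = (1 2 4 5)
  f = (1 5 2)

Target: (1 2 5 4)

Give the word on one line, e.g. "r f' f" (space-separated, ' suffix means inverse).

r r f' r'

  after r: (1 2 4 5)
  after r: (1 4)(2 5)
  after f': (1 4 2)
  after r': (1 2 5 4)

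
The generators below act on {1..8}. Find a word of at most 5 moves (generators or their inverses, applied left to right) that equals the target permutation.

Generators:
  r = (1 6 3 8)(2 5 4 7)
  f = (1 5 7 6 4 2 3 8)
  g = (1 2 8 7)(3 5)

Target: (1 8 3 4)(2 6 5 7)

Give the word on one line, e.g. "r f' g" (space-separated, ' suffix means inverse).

  after g': (1 7 8 2)(3 5)
  after r: (1 2 6 3 4 7)(5 8)
  after g: (1 8 3 4)(2 6 5 7)

g' r g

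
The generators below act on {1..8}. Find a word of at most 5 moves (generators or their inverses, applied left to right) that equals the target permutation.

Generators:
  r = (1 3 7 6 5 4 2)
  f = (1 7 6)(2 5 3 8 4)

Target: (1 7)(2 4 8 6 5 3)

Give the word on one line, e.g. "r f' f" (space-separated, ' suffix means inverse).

  after f: (1 7 6)(2 5 3 8 4)
  after r: (1 6 3 8 2 4)(5 7)
  after r: (1 5 6 7 4 3 8)
  after f: (1 3 4 8 7 2 5)
  after r: (1 7)(2 4 8 6 5 3)

f r r f r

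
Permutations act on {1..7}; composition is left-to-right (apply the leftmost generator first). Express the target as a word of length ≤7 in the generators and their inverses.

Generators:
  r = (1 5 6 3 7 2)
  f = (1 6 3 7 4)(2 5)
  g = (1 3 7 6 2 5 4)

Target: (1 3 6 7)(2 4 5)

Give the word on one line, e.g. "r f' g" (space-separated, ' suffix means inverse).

  after g: (1 3 7 6 2 5 4)
  after f': (1 6 5 7)
  after g: (1 2 5 6 4)(3 7)
  after r': (1 7 6 4 2)
  after f': (1 3 6 7)(2 4 5)

g f' g r' f'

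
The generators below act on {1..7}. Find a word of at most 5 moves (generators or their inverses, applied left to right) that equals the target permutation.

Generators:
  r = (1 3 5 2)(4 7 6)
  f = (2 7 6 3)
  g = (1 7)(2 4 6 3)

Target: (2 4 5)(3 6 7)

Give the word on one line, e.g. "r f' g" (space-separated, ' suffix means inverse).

  after g': (1 7)(2 3 6 4)
  after f': (1 2 6 4 3 7)
  after r: (2 4 5)(3 6 7)

g' f' r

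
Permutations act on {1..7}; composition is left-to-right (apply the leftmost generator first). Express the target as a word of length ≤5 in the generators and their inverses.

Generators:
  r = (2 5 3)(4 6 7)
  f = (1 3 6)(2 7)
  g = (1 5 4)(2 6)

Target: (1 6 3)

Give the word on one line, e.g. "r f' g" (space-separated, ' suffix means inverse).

r' g g r

  after r': (2 3 5)(4 7 6)
  after g: (1 5 6)(2 3 4 7)
  after g: (1 4 7 6 5 2 3)
  after r: (1 6 3)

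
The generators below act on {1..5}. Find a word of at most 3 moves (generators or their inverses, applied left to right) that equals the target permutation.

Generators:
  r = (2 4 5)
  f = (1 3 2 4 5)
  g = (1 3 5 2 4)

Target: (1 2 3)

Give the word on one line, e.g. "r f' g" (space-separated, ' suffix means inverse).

  after f': (1 5 4 2 3)
  after r: (1 2 3)

f' r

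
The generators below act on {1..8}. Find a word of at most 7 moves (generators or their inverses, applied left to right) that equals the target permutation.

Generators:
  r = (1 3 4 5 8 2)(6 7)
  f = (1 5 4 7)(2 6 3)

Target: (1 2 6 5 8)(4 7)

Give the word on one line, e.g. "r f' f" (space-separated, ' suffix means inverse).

f r' r' r' r'

  after f: (1 5 4 7)(2 6 3)
  after r': (1 4 6)(2 7)(3 8 5)
  after r': (1 3 5)(2 6)(4 7 8)
  after r': (2 7 5)(3 4 6 8)
  after r': (1 2 6 5 8)(4 7)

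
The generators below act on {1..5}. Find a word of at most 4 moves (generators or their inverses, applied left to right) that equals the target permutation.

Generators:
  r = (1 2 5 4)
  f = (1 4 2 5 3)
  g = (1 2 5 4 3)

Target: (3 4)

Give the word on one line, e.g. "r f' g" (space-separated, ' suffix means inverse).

  after r: (1 2 5 4)
  after g': (3 4)

r g'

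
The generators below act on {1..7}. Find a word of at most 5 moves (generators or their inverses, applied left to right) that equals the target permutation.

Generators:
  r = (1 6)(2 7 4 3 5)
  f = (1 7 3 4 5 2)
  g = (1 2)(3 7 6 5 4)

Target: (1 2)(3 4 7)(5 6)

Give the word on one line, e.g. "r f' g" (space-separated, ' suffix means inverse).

f g r f'

  after f: (1 7 3 4 5 2)
  after g: (1 6 5)
  after r: (2 7 4 3 5 6)
  after f': (1 2)(3 4 7)(5 6)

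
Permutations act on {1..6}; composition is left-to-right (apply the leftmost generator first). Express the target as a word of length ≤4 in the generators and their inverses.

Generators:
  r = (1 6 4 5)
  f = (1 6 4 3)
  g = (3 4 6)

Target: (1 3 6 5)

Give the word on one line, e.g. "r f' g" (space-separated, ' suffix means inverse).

  after g': (3 6 4)
  after r: (1 6 5)(3 4)
  after g': (1 4 6 5)
  after g': (1 3 6 5)

g' r g' g'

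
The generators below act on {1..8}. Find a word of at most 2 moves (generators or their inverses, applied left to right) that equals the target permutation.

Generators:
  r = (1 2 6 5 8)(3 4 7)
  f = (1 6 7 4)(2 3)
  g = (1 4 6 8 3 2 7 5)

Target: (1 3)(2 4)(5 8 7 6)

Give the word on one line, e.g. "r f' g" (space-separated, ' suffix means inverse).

  after g: (1 4 6 8 3 2 7 5)
  after r': (1 3)(2 4)(5 8 7 6)

g r'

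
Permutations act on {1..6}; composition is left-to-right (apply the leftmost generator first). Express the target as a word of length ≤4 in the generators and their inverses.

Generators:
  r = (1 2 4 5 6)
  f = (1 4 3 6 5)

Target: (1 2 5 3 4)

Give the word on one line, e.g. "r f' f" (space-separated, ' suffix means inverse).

  after f': (1 5 6 3 4)
  after f': (1 6 4 5 3)
  after r: (2 4 6 5 3)
  after r: (1 2 5 3 4)

f' f' r r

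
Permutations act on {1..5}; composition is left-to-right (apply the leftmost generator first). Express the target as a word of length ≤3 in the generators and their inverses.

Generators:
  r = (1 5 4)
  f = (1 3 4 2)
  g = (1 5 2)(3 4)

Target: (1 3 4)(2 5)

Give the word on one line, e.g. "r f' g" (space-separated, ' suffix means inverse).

r r g'

  after r: (1 5 4)
  after r: (1 4 5)
  after g': (1 3 4)(2 5)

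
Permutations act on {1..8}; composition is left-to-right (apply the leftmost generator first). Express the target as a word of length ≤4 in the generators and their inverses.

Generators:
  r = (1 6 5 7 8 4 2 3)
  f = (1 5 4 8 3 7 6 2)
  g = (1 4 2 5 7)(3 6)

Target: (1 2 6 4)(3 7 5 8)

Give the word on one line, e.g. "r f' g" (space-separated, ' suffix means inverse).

g' r' f g

  after g': (1 7 5 2 4)(3 6)
  after r': (1 5 4 3)(2 8 7 6)
  after f: (1 4 7 2 3 5 8 6)
  after g: (1 2 6 4)(3 7 5 8)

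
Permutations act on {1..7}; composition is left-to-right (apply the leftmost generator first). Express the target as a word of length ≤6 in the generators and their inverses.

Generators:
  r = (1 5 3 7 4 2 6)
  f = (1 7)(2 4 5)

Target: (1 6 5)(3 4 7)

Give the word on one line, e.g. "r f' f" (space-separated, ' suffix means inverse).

  after r': (1 6 2 4 7 3 5)
  after f': (1 6 5 7 3 4)
  after f': (1 6 4 7 3 2 5)
  after f': (1 6 2 4)(3 5 7)
  after f': (1 6 5)(3 4 7)

r' f' f' f' f'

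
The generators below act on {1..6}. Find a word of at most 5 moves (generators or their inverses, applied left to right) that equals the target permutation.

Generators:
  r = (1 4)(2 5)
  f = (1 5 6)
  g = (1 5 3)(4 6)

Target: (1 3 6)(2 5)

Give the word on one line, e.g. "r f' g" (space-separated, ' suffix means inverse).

g' f' f' r'

  after g': (1 3 5)(4 6)
  after f': (1 3)(4 5 6)
  after f': (1 3 6 4)
  after r': (1 3 6)(2 5)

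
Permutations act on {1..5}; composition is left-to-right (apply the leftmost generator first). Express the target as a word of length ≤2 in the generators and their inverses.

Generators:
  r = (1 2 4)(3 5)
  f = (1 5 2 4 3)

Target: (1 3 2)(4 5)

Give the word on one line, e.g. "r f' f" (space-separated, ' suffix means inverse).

f r

  after f: (1 5 2 4 3)
  after r: (1 3 2)(4 5)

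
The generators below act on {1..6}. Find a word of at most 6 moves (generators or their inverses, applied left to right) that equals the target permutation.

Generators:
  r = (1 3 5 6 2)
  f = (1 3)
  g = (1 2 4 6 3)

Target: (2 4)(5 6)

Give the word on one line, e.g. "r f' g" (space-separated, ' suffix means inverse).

  after f': (1 3)
  after r': (2 6 5 3)
  after g': (1 3)(2 4)(5 6)
  after f': (2 4)(5 6)

f' r' g' f'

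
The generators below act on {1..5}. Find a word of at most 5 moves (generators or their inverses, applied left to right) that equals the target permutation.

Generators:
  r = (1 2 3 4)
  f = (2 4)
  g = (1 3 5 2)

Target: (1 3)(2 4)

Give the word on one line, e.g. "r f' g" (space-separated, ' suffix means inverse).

r f' f' r

  after r: (1 2 3 4)
  after f': (1 4)(2 3)
  after f': (1 2 3 4)
  after r: (1 3)(2 4)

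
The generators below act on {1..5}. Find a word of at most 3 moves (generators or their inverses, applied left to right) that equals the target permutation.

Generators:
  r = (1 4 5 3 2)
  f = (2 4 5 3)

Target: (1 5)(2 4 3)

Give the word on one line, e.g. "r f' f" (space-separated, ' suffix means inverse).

r' r' f'

  after r': (1 2 3 5 4)
  after r': (1 3 4 2 5)
  after f': (1 5)(2 4 3)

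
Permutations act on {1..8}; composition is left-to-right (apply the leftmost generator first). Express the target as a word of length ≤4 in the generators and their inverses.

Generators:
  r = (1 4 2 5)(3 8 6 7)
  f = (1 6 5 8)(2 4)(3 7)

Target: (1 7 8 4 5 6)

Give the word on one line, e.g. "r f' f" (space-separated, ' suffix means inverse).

f r' r' r'

  after f: (1 6 5 8)(2 4)(3 7)
  after r': (1 8 5 3 6 2)
  after r': (1 3 8 2 5 7 6 4)
  after r': (1 7 8 4 5 6)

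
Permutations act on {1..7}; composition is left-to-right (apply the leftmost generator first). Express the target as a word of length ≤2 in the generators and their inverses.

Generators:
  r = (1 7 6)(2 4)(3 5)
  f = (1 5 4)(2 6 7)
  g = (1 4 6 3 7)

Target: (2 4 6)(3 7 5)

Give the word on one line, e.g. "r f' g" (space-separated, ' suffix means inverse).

  after g': (1 7 3 6 4)
  after r': (2 4 6)(3 7 5)

g' r'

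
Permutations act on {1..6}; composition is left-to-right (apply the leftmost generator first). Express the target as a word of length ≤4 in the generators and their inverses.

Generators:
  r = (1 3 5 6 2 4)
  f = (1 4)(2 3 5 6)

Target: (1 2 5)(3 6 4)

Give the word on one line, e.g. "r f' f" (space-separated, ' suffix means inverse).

f r r f'

  after f: (1 4)(2 3 5 6)
  after r: (2 5)(3 6 4)
  after r: (1 3 2 6)(4 5)
  after f': (1 2 5)(3 6 4)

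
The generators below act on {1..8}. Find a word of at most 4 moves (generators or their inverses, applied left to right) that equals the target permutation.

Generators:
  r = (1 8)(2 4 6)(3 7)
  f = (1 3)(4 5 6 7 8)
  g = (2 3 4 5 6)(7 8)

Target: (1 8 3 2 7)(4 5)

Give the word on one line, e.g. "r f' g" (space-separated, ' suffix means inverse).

g r'

  after g: (2 3 4 5 6)(7 8)
  after r': (1 8 3 2 7)(4 5)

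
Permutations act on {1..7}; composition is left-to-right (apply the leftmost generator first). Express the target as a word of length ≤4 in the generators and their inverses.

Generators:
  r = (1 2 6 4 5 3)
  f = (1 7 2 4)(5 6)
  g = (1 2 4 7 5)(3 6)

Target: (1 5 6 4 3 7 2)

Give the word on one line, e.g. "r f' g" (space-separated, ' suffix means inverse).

  after r: (1 2 6 4 5 3)
  after f': (1 7)(2 5 3 4 6)
  after g: (1 5 6 4 3 7 2)

r f' g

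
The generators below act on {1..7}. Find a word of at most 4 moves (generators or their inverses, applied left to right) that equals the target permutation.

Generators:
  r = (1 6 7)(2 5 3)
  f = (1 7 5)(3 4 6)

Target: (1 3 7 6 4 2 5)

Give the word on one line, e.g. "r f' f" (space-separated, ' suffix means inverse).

f' r

  after f': (1 5 7)(3 6 4)
  after r: (1 3 7 6 4 2 5)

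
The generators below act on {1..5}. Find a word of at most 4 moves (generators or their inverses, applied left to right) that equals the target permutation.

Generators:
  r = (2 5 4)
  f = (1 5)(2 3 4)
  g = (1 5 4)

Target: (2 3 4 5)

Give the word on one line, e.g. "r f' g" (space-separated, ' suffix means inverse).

  after g: (1 5 4)
  after f: (2 3 4 5)

g f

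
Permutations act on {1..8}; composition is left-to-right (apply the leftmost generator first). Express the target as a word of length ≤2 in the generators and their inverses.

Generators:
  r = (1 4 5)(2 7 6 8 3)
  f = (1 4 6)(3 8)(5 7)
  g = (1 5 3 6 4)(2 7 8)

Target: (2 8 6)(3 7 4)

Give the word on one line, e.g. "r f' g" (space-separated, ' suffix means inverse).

  after r: (1 4 5)(2 7 6 8 3)
  after g: (2 8 6)(3 7 4)

r g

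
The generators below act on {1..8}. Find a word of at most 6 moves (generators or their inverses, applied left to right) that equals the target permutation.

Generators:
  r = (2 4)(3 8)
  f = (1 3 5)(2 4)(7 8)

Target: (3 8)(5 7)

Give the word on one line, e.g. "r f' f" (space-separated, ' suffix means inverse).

  after r': (2 4)(3 8)
  after f': (1 5 3 7 8)
  after r: (1 5 8)(2 4)(3 7)
  after f: (3 8)(5 7)

r' f' r f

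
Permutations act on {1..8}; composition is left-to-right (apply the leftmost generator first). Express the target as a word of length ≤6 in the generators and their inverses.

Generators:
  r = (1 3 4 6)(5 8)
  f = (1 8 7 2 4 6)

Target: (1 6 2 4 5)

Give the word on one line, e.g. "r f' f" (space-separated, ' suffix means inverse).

r r f r f'

  after r: (1 3 4 6)(5 8)
  after r: (1 4)(3 6)
  after f: (1 6 3)(2 4 8 7)
  after r: (2 6 4 5 8 7)
  after f': (1 6 2 4 5)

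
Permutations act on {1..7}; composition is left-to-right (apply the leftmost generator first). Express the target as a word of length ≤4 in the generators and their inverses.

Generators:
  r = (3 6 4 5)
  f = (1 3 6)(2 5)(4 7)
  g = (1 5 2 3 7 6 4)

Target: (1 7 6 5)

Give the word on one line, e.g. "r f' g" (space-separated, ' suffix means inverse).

  after r': (3 5 4 6)
  after g': (1 4 7 3)(2 5 6)
  after f: (1 7 6 5)

r' g' f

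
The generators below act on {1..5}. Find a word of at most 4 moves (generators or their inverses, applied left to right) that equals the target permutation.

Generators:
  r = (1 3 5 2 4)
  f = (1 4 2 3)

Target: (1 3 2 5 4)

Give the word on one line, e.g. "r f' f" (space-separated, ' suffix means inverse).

  after f: (1 4 2 3)
  after r: (2 5)
  after f': (1 3 2 5 4)

f r f'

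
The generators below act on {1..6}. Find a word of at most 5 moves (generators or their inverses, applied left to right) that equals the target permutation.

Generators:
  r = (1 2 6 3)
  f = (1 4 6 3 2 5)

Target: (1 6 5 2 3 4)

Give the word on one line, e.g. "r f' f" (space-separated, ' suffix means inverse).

f r f' r' r'

  after f: (1 4 6 3 2 5)
  after r: (1 4 3 6)(2 5)
  after f': (3 4 6 5)
  after r': (1 3 4 2)(5 6)
  after r': (1 6 5 2 3 4)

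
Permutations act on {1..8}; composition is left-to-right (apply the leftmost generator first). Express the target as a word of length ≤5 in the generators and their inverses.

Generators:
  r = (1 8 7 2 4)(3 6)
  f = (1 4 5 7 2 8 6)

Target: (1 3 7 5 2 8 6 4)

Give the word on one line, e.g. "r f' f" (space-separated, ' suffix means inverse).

  after r': (1 4 2 7 8)(3 6)
  after f': (2 5 4 7)(3 8 6)
  after r: (1 8 3 7 4 2 5)
  after f: (1 6)(2 7 5 4 8 3)
  after r': (1 3 7 5 2 8 6 4)

r' f' r f r'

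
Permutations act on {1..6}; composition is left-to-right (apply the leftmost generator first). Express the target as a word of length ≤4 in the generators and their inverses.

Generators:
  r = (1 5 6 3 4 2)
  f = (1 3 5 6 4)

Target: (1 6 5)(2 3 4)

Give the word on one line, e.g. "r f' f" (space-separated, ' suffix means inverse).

r' f' r' f'

  after r': (1 2 4 3 6 5)
  after f': (1 2 6 3 5 4)
  after r': (1 4 2 5 3)
  after f': (1 6 5)(2 3 4)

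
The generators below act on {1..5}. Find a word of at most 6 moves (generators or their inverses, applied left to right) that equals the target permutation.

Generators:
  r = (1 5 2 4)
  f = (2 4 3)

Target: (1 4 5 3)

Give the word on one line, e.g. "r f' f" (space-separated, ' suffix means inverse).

f r f' r r

  after f: (2 4 3)
  after r: (1 5 2)(3 4)
  after f': (1 5 3 2)
  after r: (1 2 5 3 4)
  after r: (1 4 5 3)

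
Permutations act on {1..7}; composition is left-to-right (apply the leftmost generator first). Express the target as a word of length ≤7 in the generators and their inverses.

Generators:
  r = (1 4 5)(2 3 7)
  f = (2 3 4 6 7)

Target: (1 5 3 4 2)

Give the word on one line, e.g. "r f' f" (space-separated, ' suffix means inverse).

  after f': (2 7 6 4 3)
  after f': (2 6 3 7 4)
  after f': (2 4 7 3 6)
  after r': (1 5 4 3 6 7 2)
  after f': (1 5 3 4 2)

f' f' f' r' f'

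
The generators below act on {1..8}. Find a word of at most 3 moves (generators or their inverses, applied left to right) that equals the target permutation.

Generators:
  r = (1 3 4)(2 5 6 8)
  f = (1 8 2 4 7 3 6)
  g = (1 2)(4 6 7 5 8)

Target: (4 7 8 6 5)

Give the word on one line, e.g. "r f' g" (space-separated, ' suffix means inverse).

g g

  after g: (1 2)(4 6 7 5 8)
  after g: (4 7 8 6 5)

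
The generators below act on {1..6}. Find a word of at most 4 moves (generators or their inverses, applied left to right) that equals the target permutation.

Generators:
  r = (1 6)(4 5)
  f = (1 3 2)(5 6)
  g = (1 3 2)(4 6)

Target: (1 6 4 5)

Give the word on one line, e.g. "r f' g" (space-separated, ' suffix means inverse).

  after f': (1 2 3)(5 6)
  after g': (1 3 2)(4 6 5)
  after g': (5 6)
  after r': (1 6 4 5)

f' g' g' r'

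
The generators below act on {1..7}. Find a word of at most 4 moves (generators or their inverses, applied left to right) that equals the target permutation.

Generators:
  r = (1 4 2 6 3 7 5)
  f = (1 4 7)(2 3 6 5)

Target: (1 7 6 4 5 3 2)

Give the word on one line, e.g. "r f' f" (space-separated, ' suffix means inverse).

r' r'

  after r': (1 5 7 3 6 2 4)
  after r': (1 7 6 4 5 3 2)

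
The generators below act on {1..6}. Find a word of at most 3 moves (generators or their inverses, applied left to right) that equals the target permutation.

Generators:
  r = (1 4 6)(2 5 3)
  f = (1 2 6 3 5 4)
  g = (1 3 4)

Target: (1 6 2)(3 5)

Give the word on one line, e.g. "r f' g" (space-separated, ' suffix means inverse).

  after g: (1 3 4)
  after f': (1 6 2)(3 5)

g f'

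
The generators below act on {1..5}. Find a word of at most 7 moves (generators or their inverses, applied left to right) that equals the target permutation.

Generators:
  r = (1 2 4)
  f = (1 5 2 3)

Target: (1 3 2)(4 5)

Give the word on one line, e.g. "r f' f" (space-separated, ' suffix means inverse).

  after f: (1 5 2 3)
  after f: (1 2)(3 5)
  after r': (2 4)(3 5)
  after f': (1 3)(2 4 5)
  after r: (1 3 2)(4 5)

f f r' f' r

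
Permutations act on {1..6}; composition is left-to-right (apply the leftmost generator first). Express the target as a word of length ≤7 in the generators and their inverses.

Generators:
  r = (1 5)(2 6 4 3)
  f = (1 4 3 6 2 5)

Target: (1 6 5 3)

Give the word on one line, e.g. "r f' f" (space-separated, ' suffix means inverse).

r r f' f' f'

  after r: (1 5)(2 6 4 3)
  after r: (2 4)(3 6)
  after f': (1 5 2)(4 6)
  after f': (1 2 5 6)(3 4)
  after f': (1 6 5 3)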